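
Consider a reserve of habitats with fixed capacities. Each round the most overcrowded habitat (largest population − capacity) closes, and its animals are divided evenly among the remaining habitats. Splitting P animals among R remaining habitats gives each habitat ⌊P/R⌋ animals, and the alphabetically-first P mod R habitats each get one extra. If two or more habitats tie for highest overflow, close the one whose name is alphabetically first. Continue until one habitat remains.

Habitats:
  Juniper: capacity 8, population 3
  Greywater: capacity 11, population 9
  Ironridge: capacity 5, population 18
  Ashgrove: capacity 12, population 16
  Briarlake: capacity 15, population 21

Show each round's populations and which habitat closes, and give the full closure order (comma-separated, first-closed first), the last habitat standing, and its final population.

Closure order: Ironridge, Briarlake, Ashgrove, Greywater
Last habitat: Juniper with 67 animals

Round 1: Ashgrove=16 Briarlake=21 Greywater=9 Ironridge=18 Juniper=3 → close Ironridge (overflow 13)
  18÷4 = 4 each, +1 to first 2
Round 2: Ashgrove=21 Briarlake=26 Greywater=13 Juniper=7 → close Briarlake (overflow 11)
  26÷3 = 8 each, +1 to first 2
Round 3: Ashgrove=30 Greywater=22 Juniper=15 → close Ashgrove (overflow 18)
  30÷2 = 15 each, +1 to first 0
Round 4: Greywater=37 Juniper=30 → close Greywater (overflow 26)
  37÷1 = 37 each, +1 to first 0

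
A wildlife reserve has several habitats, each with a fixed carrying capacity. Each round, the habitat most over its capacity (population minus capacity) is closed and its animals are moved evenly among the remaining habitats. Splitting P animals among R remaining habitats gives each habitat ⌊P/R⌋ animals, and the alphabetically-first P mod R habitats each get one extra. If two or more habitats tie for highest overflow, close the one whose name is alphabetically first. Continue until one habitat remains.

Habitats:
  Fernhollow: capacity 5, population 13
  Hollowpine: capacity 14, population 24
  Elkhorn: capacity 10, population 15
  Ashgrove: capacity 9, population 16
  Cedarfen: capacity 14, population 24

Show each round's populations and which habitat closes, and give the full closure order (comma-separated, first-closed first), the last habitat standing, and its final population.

Round 1: Ashgrove=16 Cedarfen=24 Elkhorn=15 Fernhollow=13 Hollowpine=24 → close Cedarfen (overflow 10)
  24÷4 = 6 each, +1 to first 0
Round 2: Ashgrove=22 Elkhorn=21 Fernhollow=19 Hollowpine=30 → close Hollowpine (overflow 16)
  30÷3 = 10 each, +1 to first 0
Round 3: Ashgrove=32 Elkhorn=31 Fernhollow=29 → close Fernhollow (overflow 24)
  29÷2 = 14 each, +1 to first 1
Round 4: Ashgrove=47 Elkhorn=45 → close Ashgrove (overflow 38)
  47÷1 = 47 each, +1 to first 0

Closure order: Cedarfen, Hollowpine, Fernhollow, Ashgrove
Last habitat: Elkhorn with 92 animals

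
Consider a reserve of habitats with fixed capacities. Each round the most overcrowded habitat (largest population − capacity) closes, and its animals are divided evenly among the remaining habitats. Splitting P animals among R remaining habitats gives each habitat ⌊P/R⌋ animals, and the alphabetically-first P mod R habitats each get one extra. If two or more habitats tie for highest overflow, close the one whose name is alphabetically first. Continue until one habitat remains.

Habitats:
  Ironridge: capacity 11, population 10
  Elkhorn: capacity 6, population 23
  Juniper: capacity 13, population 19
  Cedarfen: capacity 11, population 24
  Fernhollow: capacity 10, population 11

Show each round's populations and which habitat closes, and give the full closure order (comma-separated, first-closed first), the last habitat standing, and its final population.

Closure order: Elkhorn, Cedarfen, Juniper, Fernhollow
Last habitat: Ironridge with 87 animals

Round 1: Cedarfen=24 Elkhorn=23 Fernhollow=11 Ironridge=10 Juniper=19 → close Elkhorn (overflow 17)
  23÷4 = 5 each, +1 to first 3
Round 2: Cedarfen=30 Fernhollow=17 Ironridge=16 Juniper=24 → close Cedarfen (overflow 19)
  30÷3 = 10 each, +1 to first 0
Round 3: Fernhollow=27 Ironridge=26 Juniper=34 → close Juniper (overflow 21)
  34÷2 = 17 each, +1 to first 0
Round 4: Fernhollow=44 Ironridge=43 → close Fernhollow (overflow 34)
  44÷1 = 44 each, +1 to first 0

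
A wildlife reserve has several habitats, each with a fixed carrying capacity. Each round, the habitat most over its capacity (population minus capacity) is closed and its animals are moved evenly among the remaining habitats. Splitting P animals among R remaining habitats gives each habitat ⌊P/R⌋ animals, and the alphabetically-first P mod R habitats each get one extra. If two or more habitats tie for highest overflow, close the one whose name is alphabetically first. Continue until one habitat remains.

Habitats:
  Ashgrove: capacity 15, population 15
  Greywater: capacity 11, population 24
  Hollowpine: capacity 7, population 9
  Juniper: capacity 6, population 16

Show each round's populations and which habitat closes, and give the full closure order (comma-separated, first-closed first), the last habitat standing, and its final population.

Closure order: Greywater, Juniper, Hollowpine
Last habitat: Ashgrove with 64 animals

Round 1: Ashgrove=15 Greywater=24 Hollowpine=9 Juniper=16 → close Greywater (overflow 13)
  24÷3 = 8 each, +1 to first 0
Round 2: Ashgrove=23 Hollowpine=17 Juniper=24 → close Juniper (overflow 18)
  24÷2 = 12 each, +1 to first 0
Round 3: Ashgrove=35 Hollowpine=29 → close Hollowpine (overflow 22)
  29÷1 = 29 each, +1 to first 0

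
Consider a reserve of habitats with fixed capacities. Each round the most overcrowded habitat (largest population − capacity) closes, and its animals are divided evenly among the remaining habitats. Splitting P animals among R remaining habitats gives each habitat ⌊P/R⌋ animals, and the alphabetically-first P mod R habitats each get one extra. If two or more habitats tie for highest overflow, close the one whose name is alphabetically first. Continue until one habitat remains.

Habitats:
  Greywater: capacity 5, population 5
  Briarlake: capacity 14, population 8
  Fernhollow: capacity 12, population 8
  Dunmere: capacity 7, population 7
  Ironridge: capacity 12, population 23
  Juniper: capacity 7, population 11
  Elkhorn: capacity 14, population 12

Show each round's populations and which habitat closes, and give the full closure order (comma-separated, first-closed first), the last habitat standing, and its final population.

Closure order: Ironridge, Juniper, Dunmere, Elkhorn, Greywater, Briarlake
Last habitat: Fernhollow with 74 animals

Round 1: Briarlake=8 Dunmere=7 Elkhorn=12 Fernhollow=8 Greywater=5 Ironridge=23 Juniper=11 → close Ironridge (overflow 11)
  23÷6 = 3 each, +1 to first 5
Round 2: Briarlake=12 Dunmere=11 Elkhorn=16 Fernhollow=12 Greywater=9 Juniper=14 → close Juniper (overflow 7)
  14÷5 = 2 each, +1 to first 4
Round 3: Briarlake=15 Dunmere=14 Elkhorn=19 Fernhollow=15 Greywater=11 → close Dunmere (overflow 7)
  14÷4 = 3 each, +1 to first 2
Round 4: Briarlake=19 Elkhorn=23 Fernhollow=18 Greywater=14 → close Elkhorn (overflow 9)
  23÷3 = 7 each, +1 to first 2
Round 5: Briarlake=27 Fernhollow=26 Greywater=21 → close Greywater (overflow 16)
  21÷2 = 10 each, +1 to first 1
Round 6: Briarlake=38 Fernhollow=36 → close Briarlake (overflow 24)
  38÷1 = 38 each, +1 to first 0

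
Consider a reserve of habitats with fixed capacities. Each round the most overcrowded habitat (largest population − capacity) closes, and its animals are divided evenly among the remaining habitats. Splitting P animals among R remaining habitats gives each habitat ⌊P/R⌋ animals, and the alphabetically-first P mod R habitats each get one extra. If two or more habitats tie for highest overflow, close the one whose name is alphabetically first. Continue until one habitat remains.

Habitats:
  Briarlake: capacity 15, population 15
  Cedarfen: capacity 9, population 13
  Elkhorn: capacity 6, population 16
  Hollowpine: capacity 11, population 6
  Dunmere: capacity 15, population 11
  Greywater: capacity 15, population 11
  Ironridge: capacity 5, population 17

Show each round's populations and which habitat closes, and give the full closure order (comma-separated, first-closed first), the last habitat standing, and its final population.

Round 1: Briarlake=15 Cedarfen=13 Dunmere=11 Elkhorn=16 Greywater=11 Hollowpine=6 Ironridge=17 → close Ironridge (overflow 12)
  17÷6 = 2 each, +1 to first 5
Round 2: Briarlake=18 Cedarfen=16 Dunmere=14 Elkhorn=19 Greywater=14 Hollowpine=8 → close Elkhorn (overflow 13)
  19÷5 = 3 each, +1 to first 4
Round 3: Briarlake=22 Cedarfen=20 Dunmere=18 Greywater=18 Hollowpine=11 → close Cedarfen (overflow 11)
  20÷4 = 5 each, +1 to first 0
Round 4: Briarlake=27 Dunmere=23 Greywater=23 Hollowpine=16 → close Briarlake (overflow 12)
  27÷3 = 9 each, +1 to first 0
Round 5: Dunmere=32 Greywater=32 Hollowpine=25 → close Dunmere (overflow 17)
  32÷2 = 16 each, +1 to first 0
Round 6: Greywater=48 Hollowpine=41 → close Greywater (overflow 33)
  48÷1 = 48 each, +1 to first 0

Closure order: Ironridge, Elkhorn, Cedarfen, Briarlake, Dunmere, Greywater
Last habitat: Hollowpine with 89 animals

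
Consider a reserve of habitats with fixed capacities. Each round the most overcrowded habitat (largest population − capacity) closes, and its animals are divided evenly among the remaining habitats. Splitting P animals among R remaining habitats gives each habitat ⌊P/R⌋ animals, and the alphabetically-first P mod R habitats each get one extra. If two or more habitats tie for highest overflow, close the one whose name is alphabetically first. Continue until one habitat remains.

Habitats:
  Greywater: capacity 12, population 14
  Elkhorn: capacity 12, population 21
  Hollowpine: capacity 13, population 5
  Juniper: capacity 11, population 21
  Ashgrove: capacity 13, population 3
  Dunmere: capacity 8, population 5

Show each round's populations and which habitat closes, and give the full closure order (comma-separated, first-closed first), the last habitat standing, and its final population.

Round 1: Ashgrove=3 Dunmere=5 Elkhorn=21 Greywater=14 Hollowpine=5 Juniper=21 → close Juniper (overflow 10)
  21÷5 = 4 each, +1 to first 1
Round 2: Ashgrove=8 Dunmere=9 Elkhorn=25 Greywater=18 Hollowpine=9 → close Elkhorn (overflow 13)
  25÷4 = 6 each, +1 to first 1
Round 3: Ashgrove=15 Dunmere=15 Greywater=24 Hollowpine=15 → close Greywater (overflow 12)
  24÷3 = 8 each, +1 to first 0
Round 4: Ashgrove=23 Dunmere=23 Hollowpine=23 → close Dunmere (overflow 15)
  23÷2 = 11 each, +1 to first 1
Round 5: Ashgrove=35 Hollowpine=34 → close Ashgrove (overflow 22)
  35÷1 = 35 each, +1 to first 0

Closure order: Juniper, Elkhorn, Greywater, Dunmere, Ashgrove
Last habitat: Hollowpine with 69 animals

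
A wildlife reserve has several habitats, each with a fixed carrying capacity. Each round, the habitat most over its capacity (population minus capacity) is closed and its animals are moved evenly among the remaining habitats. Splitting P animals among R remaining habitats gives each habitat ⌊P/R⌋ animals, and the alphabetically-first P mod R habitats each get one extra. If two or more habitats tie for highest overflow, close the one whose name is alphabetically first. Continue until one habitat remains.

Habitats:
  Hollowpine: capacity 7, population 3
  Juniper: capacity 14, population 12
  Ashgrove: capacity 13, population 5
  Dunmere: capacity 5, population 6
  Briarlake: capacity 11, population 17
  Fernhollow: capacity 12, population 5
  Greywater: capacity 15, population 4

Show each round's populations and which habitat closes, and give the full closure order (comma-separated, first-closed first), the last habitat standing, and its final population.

Round 1: Ashgrove=5 Briarlake=17 Dunmere=6 Fernhollow=5 Greywater=4 Hollowpine=3 Juniper=12 → close Briarlake (overflow 6)
  17÷6 = 2 each, +1 to first 5
Round 2: Ashgrove=8 Dunmere=9 Fernhollow=8 Greywater=7 Hollowpine=6 Juniper=14 → close Dunmere (overflow 4)
  9÷5 = 1 each, +1 to first 4
Round 3: Ashgrove=10 Fernhollow=10 Greywater=9 Hollowpine=8 Juniper=15 → close Hollowpine (overflow 1)
  8÷4 = 2 each, +1 to first 0
Round 4: Ashgrove=12 Fernhollow=12 Greywater=11 Juniper=17 → close Juniper (overflow 3)
  17÷3 = 5 each, +1 to first 2
Round 5: Ashgrove=18 Fernhollow=18 Greywater=16 → close Fernhollow (overflow 6)
  18÷2 = 9 each, +1 to first 0
Round 6: Ashgrove=27 Greywater=25 → close Ashgrove (overflow 14)
  27÷1 = 27 each, +1 to first 0

Closure order: Briarlake, Dunmere, Hollowpine, Juniper, Fernhollow, Ashgrove
Last habitat: Greywater with 52 animals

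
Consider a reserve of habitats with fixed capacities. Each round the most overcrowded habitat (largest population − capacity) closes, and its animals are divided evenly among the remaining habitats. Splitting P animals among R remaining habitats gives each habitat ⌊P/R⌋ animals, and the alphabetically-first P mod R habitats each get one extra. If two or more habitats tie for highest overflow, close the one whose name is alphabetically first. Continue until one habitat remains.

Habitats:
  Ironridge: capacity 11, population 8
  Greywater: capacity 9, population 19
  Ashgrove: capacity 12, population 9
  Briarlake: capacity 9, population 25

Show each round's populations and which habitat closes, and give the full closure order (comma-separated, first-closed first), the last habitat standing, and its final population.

Closure order: Briarlake, Greywater, Ashgrove
Last habitat: Ironridge with 61 animals

Round 1: Ashgrove=9 Briarlake=25 Greywater=19 Ironridge=8 → close Briarlake (overflow 16)
  25÷3 = 8 each, +1 to first 1
Round 2: Ashgrove=18 Greywater=27 Ironridge=16 → close Greywater (overflow 18)
  27÷2 = 13 each, +1 to first 1
Round 3: Ashgrove=32 Ironridge=29 → close Ashgrove (overflow 20)
  32÷1 = 32 each, +1 to first 0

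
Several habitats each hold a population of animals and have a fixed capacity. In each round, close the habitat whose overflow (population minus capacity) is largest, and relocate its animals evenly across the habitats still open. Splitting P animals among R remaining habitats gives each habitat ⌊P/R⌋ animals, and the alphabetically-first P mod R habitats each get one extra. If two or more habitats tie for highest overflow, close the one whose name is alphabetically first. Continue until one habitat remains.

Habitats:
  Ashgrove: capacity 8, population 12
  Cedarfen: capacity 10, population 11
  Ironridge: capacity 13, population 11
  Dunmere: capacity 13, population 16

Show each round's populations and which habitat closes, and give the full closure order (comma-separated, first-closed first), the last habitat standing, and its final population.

Round 1: Ashgrove=12 Cedarfen=11 Dunmere=16 Ironridge=11 → close Ashgrove (overflow 4)
  12÷3 = 4 each, +1 to first 0
Round 2: Cedarfen=15 Dunmere=20 Ironridge=15 → close Dunmere (overflow 7)
  20÷2 = 10 each, +1 to first 0
Round 3: Cedarfen=25 Ironridge=25 → close Cedarfen (overflow 15)
  25÷1 = 25 each, +1 to first 0

Closure order: Ashgrove, Dunmere, Cedarfen
Last habitat: Ironridge with 50 animals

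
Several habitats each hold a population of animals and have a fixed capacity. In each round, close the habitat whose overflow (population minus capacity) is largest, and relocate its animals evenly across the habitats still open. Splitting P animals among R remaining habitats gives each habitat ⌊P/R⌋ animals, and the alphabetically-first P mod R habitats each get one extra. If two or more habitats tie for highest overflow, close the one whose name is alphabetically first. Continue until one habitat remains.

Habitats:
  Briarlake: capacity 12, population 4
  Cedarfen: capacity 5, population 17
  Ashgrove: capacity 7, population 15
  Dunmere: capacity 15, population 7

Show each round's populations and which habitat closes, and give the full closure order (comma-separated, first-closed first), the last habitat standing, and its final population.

Closure order: Cedarfen, Ashgrove, Briarlake
Last habitat: Dunmere with 43 animals

Round 1: Ashgrove=15 Briarlake=4 Cedarfen=17 Dunmere=7 → close Cedarfen (overflow 12)
  17÷3 = 5 each, +1 to first 2
Round 2: Ashgrove=21 Briarlake=10 Dunmere=12 → close Ashgrove (overflow 14)
  21÷2 = 10 each, +1 to first 1
Round 3: Briarlake=21 Dunmere=22 → close Briarlake (overflow 9)
  21÷1 = 21 each, +1 to first 0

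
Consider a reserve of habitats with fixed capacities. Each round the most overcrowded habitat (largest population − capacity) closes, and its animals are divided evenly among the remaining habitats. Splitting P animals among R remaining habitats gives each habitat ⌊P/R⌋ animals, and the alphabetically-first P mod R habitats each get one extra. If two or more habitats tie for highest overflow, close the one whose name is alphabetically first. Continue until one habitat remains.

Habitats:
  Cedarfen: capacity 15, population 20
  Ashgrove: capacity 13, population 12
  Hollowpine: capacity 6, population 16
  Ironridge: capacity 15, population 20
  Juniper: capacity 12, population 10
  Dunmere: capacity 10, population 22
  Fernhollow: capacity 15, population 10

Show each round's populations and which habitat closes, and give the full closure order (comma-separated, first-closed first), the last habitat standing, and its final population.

Closure order: Dunmere, Hollowpine, Cedarfen, Ironridge, Ashgrove, Juniper
Last habitat: Fernhollow with 110 animals

Round 1: Ashgrove=12 Cedarfen=20 Dunmere=22 Fernhollow=10 Hollowpine=16 Ironridge=20 Juniper=10 → close Dunmere (overflow 12)
  22÷6 = 3 each, +1 to first 4
Round 2: Ashgrove=16 Cedarfen=24 Fernhollow=14 Hollowpine=20 Ironridge=23 Juniper=13 → close Hollowpine (overflow 14)
  20÷5 = 4 each, +1 to first 0
Round 3: Ashgrove=20 Cedarfen=28 Fernhollow=18 Ironridge=27 Juniper=17 → close Cedarfen (overflow 13)
  28÷4 = 7 each, +1 to first 0
Round 4: Ashgrove=27 Fernhollow=25 Ironridge=34 Juniper=24 → close Ironridge (overflow 19)
  34÷3 = 11 each, +1 to first 1
Round 5: Ashgrove=39 Fernhollow=36 Juniper=35 → close Ashgrove (overflow 26)
  39÷2 = 19 each, +1 to first 1
Round 6: Fernhollow=56 Juniper=54 → close Juniper (overflow 42)
  54÷1 = 54 each, +1 to first 0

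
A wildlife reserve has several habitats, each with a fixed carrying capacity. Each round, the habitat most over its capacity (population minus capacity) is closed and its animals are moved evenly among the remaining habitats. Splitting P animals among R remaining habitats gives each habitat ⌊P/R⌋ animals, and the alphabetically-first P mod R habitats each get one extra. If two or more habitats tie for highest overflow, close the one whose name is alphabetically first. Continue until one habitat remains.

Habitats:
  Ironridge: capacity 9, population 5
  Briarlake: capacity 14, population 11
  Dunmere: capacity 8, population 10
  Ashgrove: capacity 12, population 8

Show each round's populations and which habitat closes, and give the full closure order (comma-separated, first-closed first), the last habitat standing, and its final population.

Round 1: Ashgrove=8 Briarlake=11 Dunmere=10 Ironridge=5 → close Dunmere (overflow 2)
  10÷3 = 3 each, +1 to first 1
Round 2: Ashgrove=12 Briarlake=14 Ironridge=8 → close Ashgrove (overflow 0)
  12÷2 = 6 each, +1 to first 0
Round 3: Briarlake=20 Ironridge=14 → close Briarlake (overflow 6)
  20÷1 = 20 each, +1 to first 0

Closure order: Dunmere, Ashgrove, Briarlake
Last habitat: Ironridge with 34 animals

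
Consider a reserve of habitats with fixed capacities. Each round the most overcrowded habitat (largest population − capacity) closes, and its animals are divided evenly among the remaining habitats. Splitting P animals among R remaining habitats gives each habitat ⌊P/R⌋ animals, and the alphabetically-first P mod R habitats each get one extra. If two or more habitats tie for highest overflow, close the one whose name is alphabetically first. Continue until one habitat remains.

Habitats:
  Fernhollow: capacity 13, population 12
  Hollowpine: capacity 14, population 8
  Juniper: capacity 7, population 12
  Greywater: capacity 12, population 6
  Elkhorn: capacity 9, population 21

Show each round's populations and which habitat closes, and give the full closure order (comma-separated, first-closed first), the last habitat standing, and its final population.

Round 1: Elkhorn=21 Fernhollow=12 Greywater=6 Hollowpine=8 Juniper=12 → close Elkhorn (overflow 12)
  21÷4 = 5 each, +1 to first 1
Round 2: Fernhollow=18 Greywater=11 Hollowpine=13 Juniper=17 → close Juniper (overflow 10)
  17÷3 = 5 each, +1 to first 2
Round 3: Fernhollow=24 Greywater=17 Hollowpine=18 → close Fernhollow (overflow 11)
  24÷2 = 12 each, +1 to first 0
Round 4: Greywater=29 Hollowpine=30 → close Greywater (overflow 17)
  29÷1 = 29 each, +1 to first 0

Closure order: Elkhorn, Juniper, Fernhollow, Greywater
Last habitat: Hollowpine with 59 animals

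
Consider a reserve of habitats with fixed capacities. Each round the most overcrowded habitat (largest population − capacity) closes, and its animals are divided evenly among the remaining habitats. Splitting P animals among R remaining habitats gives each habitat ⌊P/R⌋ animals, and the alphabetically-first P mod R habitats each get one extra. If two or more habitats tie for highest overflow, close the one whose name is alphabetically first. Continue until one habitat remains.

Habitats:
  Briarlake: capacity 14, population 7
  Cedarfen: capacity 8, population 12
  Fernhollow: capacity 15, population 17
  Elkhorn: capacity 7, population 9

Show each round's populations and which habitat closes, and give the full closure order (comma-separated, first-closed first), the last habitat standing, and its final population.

Round 1: Briarlake=7 Cedarfen=12 Elkhorn=9 Fernhollow=17 → close Cedarfen (overflow 4)
  12÷3 = 4 each, +1 to first 0
Round 2: Briarlake=11 Elkhorn=13 Fernhollow=21 → close Elkhorn (overflow 6)
  13÷2 = 6 each, +1 to first 1
Round 3: Briarlake=18 Fernhollow=27 → close Fernhollow (overflow 12)
  27÷1 = 27 each, +1 to first 0

Closure order: Cedarfen, Elkhorn, Fernhollow
Last habitat: Briarlake with 45 animals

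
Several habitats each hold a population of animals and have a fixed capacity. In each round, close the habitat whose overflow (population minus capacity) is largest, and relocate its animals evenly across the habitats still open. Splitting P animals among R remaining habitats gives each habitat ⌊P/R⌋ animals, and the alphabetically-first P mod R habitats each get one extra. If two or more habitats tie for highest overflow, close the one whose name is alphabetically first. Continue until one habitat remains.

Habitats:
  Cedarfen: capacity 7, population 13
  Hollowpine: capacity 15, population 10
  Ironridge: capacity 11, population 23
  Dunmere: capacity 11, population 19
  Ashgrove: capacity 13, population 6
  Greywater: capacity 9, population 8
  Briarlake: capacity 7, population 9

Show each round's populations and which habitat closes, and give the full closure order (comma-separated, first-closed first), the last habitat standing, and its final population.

Closure order: Ironridge, Dunmere, Cedarfen, Briarlake, Greywater, Ashgrove
Last habitat: Hollowpine with 88 animals

Round 1: Ashgrove=6 Briarlake=9 Cedarfen=13 Dunmere=19 Greywater=8 Hollowpine=10 Ironridge=23 → close Ironridge (overflow 12)
  23÷6 = 3 each, +1 to first 5
Round 2: Ashgrove=10 Briarlake=13 Cedarfen=17 Dunmere=23 Greywater=12 Hollowpine=13 → close Dunmere (overflow 12)
  23÷5 = 4 each, +1 to first 3
Round 3: Ashgrove=15 Briarlake=18 Cedarfen=22 Greywater=16 Hollowpine=17 → close Cedarfen (overflow 15)
  22÷4 = 5 each, +1 to first 2
Round 4: Ashgrove=21 Briarlake=24 Greywater=21 Hollowpine=22 → close Briarlake (overflow 17)
  24÷3 = 8 each, +1 to first 0
Round 5: Ashgrove=29 Greywater=29 Hollowpine=30 → close Greywater (overflow 20)
  29÷2 = 14 each, +1 to first 1
Round 6: Ashgrove=44 Hollowpine=44 → close Ashgrove (overflow 31)
  44÷1 = 44 each, +1 to first 0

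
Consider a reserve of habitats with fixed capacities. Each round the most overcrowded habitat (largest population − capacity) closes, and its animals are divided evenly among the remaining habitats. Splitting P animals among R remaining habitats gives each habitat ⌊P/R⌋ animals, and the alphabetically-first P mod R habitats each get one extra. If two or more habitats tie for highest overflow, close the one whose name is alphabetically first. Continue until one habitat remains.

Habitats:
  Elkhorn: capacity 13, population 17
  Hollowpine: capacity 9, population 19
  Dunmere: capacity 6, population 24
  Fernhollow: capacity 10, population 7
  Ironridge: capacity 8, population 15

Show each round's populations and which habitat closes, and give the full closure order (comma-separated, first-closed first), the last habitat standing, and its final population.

Round 1: Dunmere=24 Elkhorn=17 Fernhollow=7 Hollowpine=19 Ironridge=15 → close Dunmere (overflow 18)
  24÷4 = 6 each, +1 to first 0
Round 2: Elkhorn=23 Fernhollow=13 Hollowpine=25 Ironridge=21 → close Hollowpine (overflow 16)
  25÷3 = 8 each, +1 to first 1
Round 3: Elkhorn=32 Fernhollow=21 Ironridge=29 → close Ironridge (overflow 21)
  29÷2 = 14 each, +1 to first 1
Round 4: Elkhorn=47 Fernhollow=35 → close Elkhorn (overflow 34)
  47÷1 = 47 each, +1 to first 0

Closure order: Dunmere, Hollowpine, Ironridge, Elkhorn
Last habitat: Fernhollow with 82 animals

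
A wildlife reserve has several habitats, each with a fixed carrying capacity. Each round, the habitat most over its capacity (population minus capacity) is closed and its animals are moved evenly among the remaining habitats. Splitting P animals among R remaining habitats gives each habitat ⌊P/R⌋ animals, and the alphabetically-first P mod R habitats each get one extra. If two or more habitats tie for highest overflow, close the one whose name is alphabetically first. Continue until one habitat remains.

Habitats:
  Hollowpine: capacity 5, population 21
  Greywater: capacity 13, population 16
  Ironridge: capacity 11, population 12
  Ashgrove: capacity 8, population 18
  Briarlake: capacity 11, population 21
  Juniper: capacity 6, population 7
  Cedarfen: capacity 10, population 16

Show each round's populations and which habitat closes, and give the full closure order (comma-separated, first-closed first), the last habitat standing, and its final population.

Closure order: Hollowpine, Ashgrove, Briarlake, Cedarfen, Greywater, Ironridge
Last habitat: Juniper with 111 animals

Round 1: Ashgrove=18 Briarlake=21 Cedarfen=16 Greywater=16 Hollowpine=21 Ironridge=12 Juniper=7 → close Hollowpine (overflow 16)
  21÷6 = 3 each, +1 to first 3
Round 2: Ashgrove=22 Briarlake=25 Cedarfen=20 Greywater=19 Ironridge=15 Juniper=10 → close Ashgrove (overflow 14)
  22÷5 = 4 each, +1 to first 2
Round 3: Briarlake=30 Cedarfen=25 Greywater=23 Ironridge=19 Juniper=14 → close Briarlake (overflow 19)
  30÷4 = 7 each, +1 to first 2
Round 4: Cedarfen=33 Greywater=31 Ironridge=26 Juniper=21 → close Cedarfen (overflow 23)
  33÷3 = 11 each, +1 to first 0
Round 5: Greywater=42 Ironridge=37 Juniper=32 → close Greywater (overflow 29)
  42÷2 = 21 each, +1 to first 0
Round 6: Ironridge=58 Juniper=53 → close Ironridge (overflow 47)
  58÷1 = 58 each, +1 to first 0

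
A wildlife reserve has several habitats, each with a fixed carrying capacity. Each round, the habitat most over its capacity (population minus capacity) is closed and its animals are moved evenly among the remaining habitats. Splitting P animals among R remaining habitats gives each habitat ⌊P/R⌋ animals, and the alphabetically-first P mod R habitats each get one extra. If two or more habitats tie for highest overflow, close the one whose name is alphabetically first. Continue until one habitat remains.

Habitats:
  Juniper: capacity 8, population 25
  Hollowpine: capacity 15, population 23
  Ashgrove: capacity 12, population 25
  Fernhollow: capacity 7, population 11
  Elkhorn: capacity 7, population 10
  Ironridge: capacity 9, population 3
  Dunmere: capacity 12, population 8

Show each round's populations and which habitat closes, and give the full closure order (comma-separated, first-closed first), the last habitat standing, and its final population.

Closure order: Juniper, Ashgrove, Hollowpine, Fernhollow, Elkhorn, Dunmere
Last habitat: Ironridge with 105 animals

Round 1: Ashgrove=25 Dunmere=8 Elkhorn=10 Fernhollow=11 Hollowpine=23 Ironridge=3 Juniper=25 → close Juniper (overflow 17)
  25÷6 = 4 each, +1 to first 1
Round 2: Ashgrove=30 Dunmere=12 Elkhorn=14 Fernhollow=15 Hollowpine=27 Ironridge=7 → close Ashgrove (overflow 18)
  30÷5 = 6 each, +1 to first 0
Round 3: Dunmere=18 Elkhorn=20 Fernhollow=21 Hollowpine=33 Ironridge=13 → close Hollowpine (overflow 18)
  33÷4 = 8 each, +1 to first 1
Round 4: Dunmere=27 Elkhorn=28 Fernhollow=29 Ironridge=21 → close Fernhollow (overflow 22)
  29÷3 = 9 each, +1 to first 2
Round 5: Dunmere=37 Elkhorn=38 Ironridge=30 → close Elkhorn (overflow 31)
  38÷2 = 19 each, +1 to first 0
Round 6: Dunmere=56 Ironridge=49 → close Dunmere (overflow 44)
  56÷1 = 56 each, +1 to first 0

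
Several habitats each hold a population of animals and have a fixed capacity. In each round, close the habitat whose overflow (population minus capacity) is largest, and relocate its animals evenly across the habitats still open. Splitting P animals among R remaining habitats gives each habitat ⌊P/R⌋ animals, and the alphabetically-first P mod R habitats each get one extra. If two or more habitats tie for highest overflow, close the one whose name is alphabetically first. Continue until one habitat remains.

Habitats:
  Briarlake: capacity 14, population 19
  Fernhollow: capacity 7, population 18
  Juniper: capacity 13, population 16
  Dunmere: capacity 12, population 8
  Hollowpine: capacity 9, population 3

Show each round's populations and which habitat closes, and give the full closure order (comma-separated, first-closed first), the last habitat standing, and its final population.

Round 1: Briarlake=19 Dunmere=8 Fernhollow=18 Hollowpine=3 Juniper=16 → close Fernhollow (overflow 11)
  18÷4 = 4 each, +1 to first 2
Round 2: Briarlake=24 Dunmere=13 Hollowpine=7 Juniper=20 → close Briarlake (overflow 10)
  24÷3 = 8 each, +1 to first 0
Round 3: Dunmere=21 Hollowpine=15 Juniper=28 → close Juniper (overflow 15)
  28÷2 = 14 each, +1 to first 0
Round 4: Dunmere=35 Hollowpine=29 → close Dunmere (overflow 23)
  35÷1 = 35 each, +1 to first 0

Closure order: Fernhollow, Briarlake, Juniper, Dunmere
Last habitat: Hollowpine with 64 animals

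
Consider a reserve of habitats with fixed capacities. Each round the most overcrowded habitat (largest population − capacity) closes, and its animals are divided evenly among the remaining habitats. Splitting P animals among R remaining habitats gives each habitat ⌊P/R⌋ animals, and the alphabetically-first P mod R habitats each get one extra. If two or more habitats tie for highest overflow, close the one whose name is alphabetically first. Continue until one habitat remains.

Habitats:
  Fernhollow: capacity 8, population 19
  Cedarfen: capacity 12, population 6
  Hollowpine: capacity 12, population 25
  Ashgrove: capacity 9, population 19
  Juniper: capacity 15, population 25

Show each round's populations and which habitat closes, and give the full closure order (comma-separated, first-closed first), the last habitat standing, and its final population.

Round 1: Ashgrove=19 Cedarfen=6 Fernhollow=19 Hollowpine=25 Juniper=25 → close Hollowpine (overflow 13)
  25÷4 = 6 each, +1 to first 1
Round 2: Ashgrove=26 Cedarfen=12 Fernhollow=25 Juniper=31 → close Ashgrove (overflow 17)
  26÷3 = 8 each, +1 to first 2
Round 3: Cedarfen=21 Fernhollow=34 Juniper=39 → close Fernhollow (overflow 26)
  34÷2 = 17 each, +1 to first 0
Round 4: Cedarfen=38 Juniper=56 → close Juniper (overflow 41)
  56÷1 = 56 each, +1 to first 0

Closure order: Hollowpine, Ashgrove, Fernhollow, Juniper
Last habitat: Cedarfen with 94 animals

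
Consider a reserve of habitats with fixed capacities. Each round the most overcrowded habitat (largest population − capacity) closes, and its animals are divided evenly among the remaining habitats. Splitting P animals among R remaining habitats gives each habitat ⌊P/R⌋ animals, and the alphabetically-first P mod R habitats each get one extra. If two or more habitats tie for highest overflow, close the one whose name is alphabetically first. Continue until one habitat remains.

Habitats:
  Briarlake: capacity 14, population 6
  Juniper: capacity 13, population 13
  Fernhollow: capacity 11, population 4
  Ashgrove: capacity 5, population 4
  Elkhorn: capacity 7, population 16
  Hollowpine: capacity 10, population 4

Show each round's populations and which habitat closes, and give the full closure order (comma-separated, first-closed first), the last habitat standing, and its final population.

Round 1: Ashgrove=4 Briarlake=6 Elkhorn=16 Fernhollow=4 Hollowpine=4 Juniper=13 → close Elkhorn (overflow 9)
  16÷5 = 3 each, +1 to first 1
Round 2: Ashgrove=8 Briarlake=9 Fernhollow=7 Hollowpine=7 Juniper=16 → close Ashgrove (overflow 3)
  8÷4 = 2 each, +1 to first 0
Round 3: Briarlake=11 Fernhollow=9 Hollowpine=9 Juniper=18 → close Juniper (overflow 5)
  18÷3 = 6 each, +1 to first 0
Round 4: Briarlake=17 Fernhollow=15 Hollowpine=15 → close Hollowpine (overflow 5)
  15÷2 = 7 each, +1 to first 1
Round 5: Briarlake=25 Fernhollow=22 → close Briarlake (overflow 11)
  25÷1 = 25 each, +1 to first 0

Closure order: Elkhorn, Ashgrove, Juniper, Hollowpine, Briarlake
Last habitat: Fernhollow with 47 animals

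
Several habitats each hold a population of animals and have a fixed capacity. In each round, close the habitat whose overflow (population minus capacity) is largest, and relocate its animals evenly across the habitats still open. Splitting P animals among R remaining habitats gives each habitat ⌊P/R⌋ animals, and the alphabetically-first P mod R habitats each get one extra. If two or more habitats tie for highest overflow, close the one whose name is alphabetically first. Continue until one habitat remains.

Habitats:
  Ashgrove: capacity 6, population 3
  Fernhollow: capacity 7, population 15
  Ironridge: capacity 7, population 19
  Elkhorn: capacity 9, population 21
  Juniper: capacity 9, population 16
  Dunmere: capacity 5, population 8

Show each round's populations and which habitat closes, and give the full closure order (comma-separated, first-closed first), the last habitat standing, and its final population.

Closure order: Elkhorn, Ironridge, Fernhollow, Juniper, Dunmere
Last habitat: Ashgrove with 82 animals

Round 1: Ashgrove=3 Dunmere=8 Elkhorn=21 Fernhollow=15 Ironridge=19 Juniper=16 → close Elkhorn (overflow 12)
  21÷5 = 4 each, +1 to first 1
Round 2: Ashgrove=8 Dunmere=12 Fernhollow=19 Ironridge=23 Juniper=20 → close Ironridge (overflow 16)
  23÷4 = 5 each, +1 to first 3
Round 3: Ashgrove=14 Dunmere=18 Fernhollow=25 Juniper=25 → close Fernhollow (overflow 18)
  25÷3 = 8 each, +1 to first 1
Round 4: Ashgrove=23 Dunmere=26 Juniper=33 → close Juniper (overflow 24)
  33÷2 = 16 each, +1 to first 1
Round 5: Ashgrove=40 Dunmere=42 → close Dunmere (overflow 37)
  42÷1 = 42 each, +1 to first 0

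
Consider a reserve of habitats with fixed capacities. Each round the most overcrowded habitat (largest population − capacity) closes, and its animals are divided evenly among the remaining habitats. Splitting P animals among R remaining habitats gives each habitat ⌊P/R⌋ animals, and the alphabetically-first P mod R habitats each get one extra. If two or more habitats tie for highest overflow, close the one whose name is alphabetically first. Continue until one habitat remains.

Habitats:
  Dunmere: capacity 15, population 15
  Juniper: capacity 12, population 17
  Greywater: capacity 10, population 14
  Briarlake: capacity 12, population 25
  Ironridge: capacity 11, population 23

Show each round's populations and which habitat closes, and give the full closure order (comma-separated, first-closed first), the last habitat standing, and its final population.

Round 1: Briarlake=25 Dunmere=15 Greywater=14 Ironridge=23 Juniper=17 → close Briarlake (overflow 13)
  25÷4 = 6 each, +1 to first 1
Round 2: Dunmere=22 Greywater=20 Ironridge=29 Juniper=23 → close Ironridge (overflow 18)
  29÷3 = 9 each, +1 to first 2
Round 3: Dunmere=32 Greywater=30 Juniper=32 → close Greywater (overflow 20)
  30÷2 = 15 each, +1 to first 0
Round 4: Dunmere=47 Juniper=47 → close Juniper (overflow 35)
  47÷1 = 47 each, +1 to first 0

Closure order: Briarlake, Ironridge, Greywater, Juniper
Last habitat: Dunmere with 94 animals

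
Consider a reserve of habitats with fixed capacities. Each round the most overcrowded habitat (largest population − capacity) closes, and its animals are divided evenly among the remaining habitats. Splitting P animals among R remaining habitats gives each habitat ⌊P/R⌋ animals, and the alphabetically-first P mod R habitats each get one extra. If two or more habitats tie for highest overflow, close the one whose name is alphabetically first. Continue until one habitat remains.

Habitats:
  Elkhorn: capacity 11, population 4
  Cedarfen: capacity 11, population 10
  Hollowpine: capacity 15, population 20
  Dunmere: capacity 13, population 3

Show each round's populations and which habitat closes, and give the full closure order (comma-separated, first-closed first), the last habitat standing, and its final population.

Closure order: Hollowpine, Cedarfen, Elkhorn
Last habitat: Dunmere with 37 animals

Round 1: Cedarfen=10 Dunmere=3 Elkhorn=4 Hollowpine=20 → close Hollowpine (overflow 5)
  20÷3 = 6 each, +1 to first 2
Round 2: Cedarfen=17 Dunmere=10 Elkhorn=10 → close Cedarfen (overflow 6)
  17÷2 = 8 each, +1 to first 1
Round 3: Dunmere=19 Elkhorn=18 → close Elkhorn (overflow 7)
  18÷1 = 18 each, +1 to first 0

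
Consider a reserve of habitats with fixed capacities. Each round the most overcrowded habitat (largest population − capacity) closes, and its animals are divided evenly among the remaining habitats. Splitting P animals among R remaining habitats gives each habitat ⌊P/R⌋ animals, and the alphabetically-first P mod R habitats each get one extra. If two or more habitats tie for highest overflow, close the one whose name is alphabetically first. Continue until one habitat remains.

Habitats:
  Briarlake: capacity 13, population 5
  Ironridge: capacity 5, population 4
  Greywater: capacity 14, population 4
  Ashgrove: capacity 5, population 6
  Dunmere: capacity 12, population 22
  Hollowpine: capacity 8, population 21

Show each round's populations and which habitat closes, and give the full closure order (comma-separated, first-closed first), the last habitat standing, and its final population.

Closure order: Hollowpine, Dunmere, Ashgrove, Ironridge, Briarlake
Last habitat: Greywater with 62 animals

Round 1: Ashgrove=6 Briarlake=5 Dunmere=22 Greywater=4 Hollowpine=21 Ironridge=4 → close Hollowpine (overflow 13)
  21÷5 = 4 each, +1 to first 1
Round 2: Ashgrove=11 Briarlake=9 Dunmere=26 Greywater=8 Ironridge=8 → close Dunmere (overflow 14)
  26÷4 = 6 each, +1 to first 2
Round 3: Ashgrove=18 Briarlake=16 Greywater=14 Ironridge=14 → close Ashgrove (overflow 13)
  18÷3 = 6 each, +1 to first 0
Round 4: Briarlake=22 Greywater=20 Ironridge=20 → close Ironridge (overflow 15)
  20÷2 = 10 each, +1 to first 0
Round 5: Briarlake=32 Greywater=30 → close Briarlake (overflow 19)
  32÷1 = 32 each, +1 to first 0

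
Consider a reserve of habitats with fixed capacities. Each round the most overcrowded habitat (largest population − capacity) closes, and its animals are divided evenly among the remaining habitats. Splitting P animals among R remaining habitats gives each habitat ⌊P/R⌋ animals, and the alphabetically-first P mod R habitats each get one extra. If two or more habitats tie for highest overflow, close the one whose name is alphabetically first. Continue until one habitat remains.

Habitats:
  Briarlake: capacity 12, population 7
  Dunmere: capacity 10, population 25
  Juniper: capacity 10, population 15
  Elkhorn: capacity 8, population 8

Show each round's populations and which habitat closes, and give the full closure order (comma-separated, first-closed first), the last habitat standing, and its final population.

Round 1: Briarlake=7 Dunmere=25 Elkhorn=8 Juniper=15 → close Dunmere (overflow 15)
  25÷3 = 8 each, +1 to first 1
Round 2: Briarlake=16 Elkhorn=16 Juniper=23 → close Juniper (overflow 13)
  23÷2 = 11 each, +1 to first 1
Round 3: Briarlake=28 Elkhorn=27 → close Elkhorn (overflow 19)
  27÷1 = 27 each, +1 to first 0

Closure order: Dunmere, Juniper, Elkhorn
Last habitat: Briarlake with 55 animals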